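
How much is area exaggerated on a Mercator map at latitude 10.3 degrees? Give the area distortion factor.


area_distortion = 1/cos^2(10.3) = 1.033

1.033


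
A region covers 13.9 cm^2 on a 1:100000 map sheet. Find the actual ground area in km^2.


ground_area = 13.9 * (100000/100)^2 = 13900000.0 m^2 = 13.9 km^2

13.9 km^2


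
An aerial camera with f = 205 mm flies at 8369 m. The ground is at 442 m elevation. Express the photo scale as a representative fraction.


scale = f / (H - h) = 205 mm / 7927 m = 205 / 7927000 = 1:38668

1:38668


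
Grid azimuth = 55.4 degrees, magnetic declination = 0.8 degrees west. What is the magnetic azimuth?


magnetic azimuth = grid azimuth - declination (east +ve)
mag_az = 55.4 - -0.8 = 56.2 degrees

56.2 degrees


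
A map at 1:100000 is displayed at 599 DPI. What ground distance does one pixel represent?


pixel_cm = 2.54 / 599 ≈ 0.00424 cm
ground = pixel_cm * 100000 / 100 = 2.54 * 100000 / (599 * 100) = 254000 / 59900 ≈ 4.24 m

4.24 m


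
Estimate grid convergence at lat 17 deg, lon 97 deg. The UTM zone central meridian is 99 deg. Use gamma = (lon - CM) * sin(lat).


gamma = (97 - 99) * sin(17) = -2 * 0.292372 = -0.585 degrees

-0.585 degrees


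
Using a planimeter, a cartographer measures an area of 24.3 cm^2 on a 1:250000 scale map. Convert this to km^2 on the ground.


ground_area = 24.3 * (250000/100)^2 = 151875000.0 m^2 = 151.875 km^2

151.875 km^2


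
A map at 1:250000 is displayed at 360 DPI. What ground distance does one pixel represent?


pixel_cm = 2.54 / 360 ≈ 0.007056 cm
ground = pixel_cm * 250000 / 100 = 2.54 * 250000 / (360 * 100) = 635000 / 36000 ≈ 17.64 m

17.64 m


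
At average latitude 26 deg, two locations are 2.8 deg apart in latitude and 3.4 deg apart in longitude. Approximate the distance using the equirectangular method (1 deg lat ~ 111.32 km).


dlat_km = 2.8 * 111.32 = 311.696
dlon_km = 3.4 * 111.32 * cos(26) ≈ 340.183
dist = sqrt(311.696^2 + 340.183^2) ≈ 461.4 km

461.4 km


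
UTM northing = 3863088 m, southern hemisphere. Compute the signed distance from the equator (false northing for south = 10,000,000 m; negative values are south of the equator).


For southern: actual = 3863088 - 10000000 = -6136912 m

-6136912 m


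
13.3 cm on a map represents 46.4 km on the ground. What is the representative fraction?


ground = 46.4 km = 4640000 cm; RF denominator = ground / map = 4640000 / 13.3 ≈ 348872; RF = 1:348872

1:348872


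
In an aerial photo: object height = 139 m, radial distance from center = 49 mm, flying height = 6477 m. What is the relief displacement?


d = h * r / H = 139 * 49 / 6477 = 1.05 mm

1.05 mm


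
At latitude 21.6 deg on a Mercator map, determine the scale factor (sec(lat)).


SF = 1 / cos(21.6) = 1 / 0.929776 = 1.076

1.076


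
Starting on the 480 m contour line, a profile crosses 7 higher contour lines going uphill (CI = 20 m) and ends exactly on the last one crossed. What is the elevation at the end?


elevation = 480 + 7 * 20 = 620 m

620 m


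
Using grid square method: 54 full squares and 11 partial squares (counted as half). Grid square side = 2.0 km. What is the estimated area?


effective squares = 54 + 11 * 0.5 = 59.5
area = 59.5 * 4.0 = 238.0 km^2

238.0 km^2


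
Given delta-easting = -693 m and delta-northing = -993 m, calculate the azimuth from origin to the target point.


az = atan2(-693, -993) = -145.1 deg
adjusted to 0-360: 214.9 degrees

214.9 degrees


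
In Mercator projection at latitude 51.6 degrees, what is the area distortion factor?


area_distortion = 1/cos^2(51.6) = 2.592

2.592


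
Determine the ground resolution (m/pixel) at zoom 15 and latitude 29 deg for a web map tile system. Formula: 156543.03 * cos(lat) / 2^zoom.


res = 156543.03 * cos(29) / 2^15 = 156543.03 * 0.87461971 / 32768 = 4.18 m/pixel

4.18 m/pixel


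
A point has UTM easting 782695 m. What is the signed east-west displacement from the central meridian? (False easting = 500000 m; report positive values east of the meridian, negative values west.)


displacement = 782695 - 500000 = 282695 m

282695 m


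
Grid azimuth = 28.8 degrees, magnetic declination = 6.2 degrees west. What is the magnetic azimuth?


magnetic azimuth = grid azimuth - declination (east +ve)
mag_az = 28.8 - -6.2 = 35.0 degrees

35.0 degrees


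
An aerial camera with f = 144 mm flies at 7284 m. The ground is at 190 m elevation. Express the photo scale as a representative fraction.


scale = f / (H - h) = 144 mm / 7094 m = 144 / 7094000 = 1:49264

1:49264


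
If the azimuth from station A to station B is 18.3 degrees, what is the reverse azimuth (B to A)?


back azimuth = (18.3 + 180) mod 360 = 198.3 degrees

198.3 degrees


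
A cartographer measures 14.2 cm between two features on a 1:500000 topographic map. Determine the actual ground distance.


ground = 14.2 cm * 500000 / 100 = 71000.0 m = 71.0 km

71.0 km


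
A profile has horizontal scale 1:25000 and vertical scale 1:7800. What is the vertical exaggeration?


VE = horizontal_scale / vertical_scale = 25000 / 7800 ≈ 3.2

3.2x


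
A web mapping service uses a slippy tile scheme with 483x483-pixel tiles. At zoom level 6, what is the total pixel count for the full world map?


tiles per axis = 2^6 = 64
total tiles = 64^2 = 4096
pixels per axis = 64 * 483 = 30912
total pixels = 30912^2 = 955551744

955551744 pixels


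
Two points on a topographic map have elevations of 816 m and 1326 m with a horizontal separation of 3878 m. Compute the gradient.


gradient = (1326 - 816) / 3878 = 510 / 3878 = 0.1315

0.1315


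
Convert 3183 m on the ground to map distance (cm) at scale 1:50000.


map_cm = 3183 * 100 / 50000 = 6.366 cm ≈ 6.37 cm

6.37 cm


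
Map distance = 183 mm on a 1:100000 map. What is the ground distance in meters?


ground = 183 mm * 100000 / 1000 = 18300.0 m

18300.0 m


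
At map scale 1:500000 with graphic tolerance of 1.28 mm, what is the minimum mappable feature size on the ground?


ground = 1.28 mm * 500000 / 1000 = 640.0 m

640.0 m


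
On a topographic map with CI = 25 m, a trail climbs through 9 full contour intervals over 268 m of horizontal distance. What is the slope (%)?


elevation change = 9 * 25 = 225 m
slope = 225 / 268 * 100 = 84.0%

84.0%


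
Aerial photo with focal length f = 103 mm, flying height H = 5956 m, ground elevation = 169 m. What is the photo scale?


scale = f / (H - h) = 103 mm / 5787 m = 103 / 5787000 = 1:56184

1:56184


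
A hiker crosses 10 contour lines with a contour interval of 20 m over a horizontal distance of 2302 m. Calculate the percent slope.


elevation change = 10 * 20 = 200 m
slope = 200 / 2302 * 100 = 8.7%

8.7%


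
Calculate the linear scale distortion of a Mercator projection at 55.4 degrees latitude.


SF = 1 / cos(55.4) = 1 / 0.567844 = 1.761

1.761


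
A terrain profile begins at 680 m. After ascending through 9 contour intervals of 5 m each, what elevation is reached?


elevation = 680 + 9 * 5 = 725 m

725 m


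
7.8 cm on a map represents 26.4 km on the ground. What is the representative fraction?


ground = 26.4 km = 2640000 cm; RF denominator = ground / map = 2640000 / 7.8 ≈ 338462; RF = 1:338462

1:338462


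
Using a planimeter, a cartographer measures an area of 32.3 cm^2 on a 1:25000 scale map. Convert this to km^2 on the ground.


ground_area = 32.3 * (25000/100)^2 = 2018750.0 m^2 = 2.01875 km^2 ≈ 2.019 km^2

2.019 km^2


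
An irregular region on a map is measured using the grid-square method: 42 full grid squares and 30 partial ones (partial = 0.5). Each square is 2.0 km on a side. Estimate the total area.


effective squares = 42 + 30 * 0.5 = 57.0
area = 57.0 * 4.0 = 228.0 km^2

228.0 km^2


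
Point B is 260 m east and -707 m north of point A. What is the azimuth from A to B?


az = atan2(260, -707) = 159.8 deg
adjusted to 0-360: 159.8 degrees

159.8 degrees


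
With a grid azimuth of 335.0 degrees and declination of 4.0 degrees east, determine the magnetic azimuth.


magnetic azimuth = grid azimuth - declination (east +ve)
mag_az = 335.0 - 4.0 = 331.0 degrees

331.0 degrees


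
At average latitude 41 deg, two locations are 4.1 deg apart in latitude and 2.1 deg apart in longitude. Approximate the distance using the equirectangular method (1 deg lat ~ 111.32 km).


dlat_km = 4.1 * 111.32 = 456.412
dlon_km = 2.1 * 111.32 * cos(41) ≈ 176.43
dist = sqrt(456.412^2 + 176.43^2) ≈ 489.3 km

489.3 km


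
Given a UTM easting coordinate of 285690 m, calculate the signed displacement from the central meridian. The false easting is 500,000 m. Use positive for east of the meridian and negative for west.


displacement = 285690 - 500000 = -214310 m

-214310 m


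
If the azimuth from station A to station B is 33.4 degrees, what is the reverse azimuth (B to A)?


back azimuth = (33.4 + 180) mod 360 = 213.4 degrees

213.4 degrees


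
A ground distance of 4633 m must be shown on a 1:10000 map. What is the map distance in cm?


map_cm = 4633 * 100 / 10000 = 46.33 cm

46.33 cm


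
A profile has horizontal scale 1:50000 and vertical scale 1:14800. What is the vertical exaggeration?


VE = horizontal_scale / vertical_scale = 50000 / 14800 ≈ 3.4

3.4x


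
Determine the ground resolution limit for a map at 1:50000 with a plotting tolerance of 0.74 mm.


ground = 0.74 mm * 50000 / 1000 = 37.0 m

37.0 m


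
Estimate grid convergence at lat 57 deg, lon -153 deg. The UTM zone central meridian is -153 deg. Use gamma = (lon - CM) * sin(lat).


gamma = (-153 - -153) * sin(57) = 0 * 0.838671 = 0.0 degrees

0.0 degrees


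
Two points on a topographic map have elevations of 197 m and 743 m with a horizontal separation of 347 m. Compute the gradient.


gradient = (743 - 197) / 347 = 546 / 347 = 1.5735

1.5735


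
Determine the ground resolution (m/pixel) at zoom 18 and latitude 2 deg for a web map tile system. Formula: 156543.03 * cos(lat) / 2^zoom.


res = 156543.03 * cos(2) / 2^18 = 156543.03 * 0.99939083 / 262144 = 0.6 m/pixel

0.6 m/pixel


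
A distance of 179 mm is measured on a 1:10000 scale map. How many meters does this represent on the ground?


ground = 179 mm * 10000 / 1000 = 1790.0 m

1790.0 m


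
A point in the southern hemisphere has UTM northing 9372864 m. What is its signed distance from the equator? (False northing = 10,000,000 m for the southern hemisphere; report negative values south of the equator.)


For southern: actual = 9372864 - 10000000 = -627136 m

-627136 m


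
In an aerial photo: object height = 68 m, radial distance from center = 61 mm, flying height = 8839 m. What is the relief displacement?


d = h * r / H = 68 * 61 / 8839 = 0.47 mm

0.47 mm


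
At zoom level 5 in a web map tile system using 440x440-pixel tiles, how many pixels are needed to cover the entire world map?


tiles per axis = 2^5 = 32
total tiles = 32^2 = 1024
pixels per axis = 32 * 440 = 14080
total pixels = 14080^2 = 198246400

198246400 pixels


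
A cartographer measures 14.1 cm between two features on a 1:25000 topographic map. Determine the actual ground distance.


ground = 14.1 cm * 25000 / 100 = 3525.0 m = 3.525 km

3.525 km


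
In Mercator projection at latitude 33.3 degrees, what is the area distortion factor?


area_distortion = 1/cos^2(33.3) = 1.431

1.431


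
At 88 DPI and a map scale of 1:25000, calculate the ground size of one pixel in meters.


pixel_cm = 2.54 / 88 ≈ 0.028864 cm
ground = pixel_cm * 25000 / 100 = 2.54 * 25000 / (88 * 100) = 63500 / 8800 ≈ 7.22 m

7.22 m


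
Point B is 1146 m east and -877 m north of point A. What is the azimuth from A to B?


az = atan2(1146, -877) = 127.4 deg
adjusted to 0-360: 127.4 degrees

127.4 degrees


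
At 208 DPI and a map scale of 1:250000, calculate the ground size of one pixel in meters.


pixel_cm = 2.54 / 208 ≈ 0.012212 cm
ground = pixel_cm * 250000 / 100 = 2.54 * 250000 / (208 * 100) = 635000 / 20800 ≈ 30.53 m

30.53 m


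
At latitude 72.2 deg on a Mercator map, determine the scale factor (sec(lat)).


SF = 1 / cos(72.2) = 1 / 0.305695 = 3.271

3.271


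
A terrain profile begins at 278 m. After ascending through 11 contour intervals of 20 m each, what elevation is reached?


elevation = 278 + 11 * 20 = 498 m

498 m


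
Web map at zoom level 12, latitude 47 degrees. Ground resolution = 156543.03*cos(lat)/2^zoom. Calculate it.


res = 156543.03 * cos(47) / 2^12 = 156543.03 * 0.68199836 / 4096 = 26.06 m/pixel

26.06 m/pixel


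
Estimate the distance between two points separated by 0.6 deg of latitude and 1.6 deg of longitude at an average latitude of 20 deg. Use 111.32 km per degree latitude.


dlat_km = 0.6 * 111.32 = 66.792
dlon_km = 1.6 * 111.32 * cos(20) ≈ 167.371
dist = sqrt(66.792^2 + 167.371^2) ≈ 180.2 km

180.2 km


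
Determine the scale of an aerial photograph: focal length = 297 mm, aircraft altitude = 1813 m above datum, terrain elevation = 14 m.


scale = f / (H - h) = 297 mm / 1799 m = 297 / 1799000 = 1:6057

1:6057


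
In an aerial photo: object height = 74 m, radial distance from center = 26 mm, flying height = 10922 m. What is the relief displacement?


d = h * r / H = 74 * 26 / 10922 = 0.18 mm

0.18 mm


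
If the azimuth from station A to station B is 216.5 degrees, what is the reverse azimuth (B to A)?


back azimuth = (216.5 + 180) mod 360 = 36.5 degrees

36.5 degrees


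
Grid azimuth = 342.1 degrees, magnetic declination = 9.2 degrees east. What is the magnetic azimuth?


magnetic azimuth = grid azimuth - declination (east +ve)
mag_az = 342.1 - 9.2 = 332.9 degrees

332.9 degrees


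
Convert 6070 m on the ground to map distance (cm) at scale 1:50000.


map_cm = 6070 * 100 / 50000 = 12.14 cm

12.14 cm


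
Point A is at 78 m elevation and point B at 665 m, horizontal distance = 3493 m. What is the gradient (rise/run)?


gradient = (665 - 78) / 3493 = 587 / 3493 = 0.1681

0.1681


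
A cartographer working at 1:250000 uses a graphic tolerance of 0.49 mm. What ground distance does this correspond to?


ground = 0.49 mm * 250000 / 1000 = 122.5 m

122.5 m


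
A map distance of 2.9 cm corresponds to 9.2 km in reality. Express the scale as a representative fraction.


ground = 9.2 km = 920000 cm; RF denominator = ground / map = 920000 / 2.9 ≈ 317241; RF = 1:317241

1:317241


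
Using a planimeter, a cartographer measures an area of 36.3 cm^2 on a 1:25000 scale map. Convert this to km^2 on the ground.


ground_area = 36.3 * (25000/100)^2 = 2268750.0 m^2 = 2.26875 km^2 ≈ 2.269 km^2

2.269 km^2


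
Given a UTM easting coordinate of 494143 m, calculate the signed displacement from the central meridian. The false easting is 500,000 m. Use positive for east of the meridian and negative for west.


displacement = 494143 - 500000 = -5857 m

-5857 m


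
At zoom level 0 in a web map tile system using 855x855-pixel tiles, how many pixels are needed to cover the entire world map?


tiles per axis = 2^0 = 1
total tiles = 1^2 = 1
pixels per axis = 1 * 855 = 855
total pixels = 855^2 = 731025

731025 pixels


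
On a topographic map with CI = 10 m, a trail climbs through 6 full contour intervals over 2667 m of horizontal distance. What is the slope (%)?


elevation change = 6 * 10 = 60 m
slope = 60 / 2667 * 100 = 2.2%

2.2%


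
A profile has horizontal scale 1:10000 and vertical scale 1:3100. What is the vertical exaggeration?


VE = horizontal_scale / vertical_scale = 10000 / 3100 ≈ 3.2

3.2x


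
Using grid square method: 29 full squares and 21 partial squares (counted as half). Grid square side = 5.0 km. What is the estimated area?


effective squares = 29 + 21 * 0.5 = 39.5
area = 39.5 * 25.0 = 987.5 km^2

987.5 km^2


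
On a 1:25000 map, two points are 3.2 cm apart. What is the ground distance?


ground = 3.2 cm * 25000 / 100 = 800.0 m

800.0 m


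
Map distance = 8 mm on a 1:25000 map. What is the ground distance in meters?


ground = 8 mm * 25000 / 1000 = 200.0 m

200.0 m


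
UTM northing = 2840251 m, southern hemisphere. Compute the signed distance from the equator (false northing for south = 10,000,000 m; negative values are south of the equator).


For southern: actual = 2840251 - 10000000 = -7159749 m

-7159749 m


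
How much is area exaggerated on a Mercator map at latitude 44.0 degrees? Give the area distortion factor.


area_distortion = 1/cos^2(44.0) = 1.933

1.933


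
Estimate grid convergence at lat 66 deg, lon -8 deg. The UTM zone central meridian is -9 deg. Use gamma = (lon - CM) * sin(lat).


gamma = (-8 - -9) * sin(66) = 1 * 0.913545 = 0.914 degrees

0.914 degrees


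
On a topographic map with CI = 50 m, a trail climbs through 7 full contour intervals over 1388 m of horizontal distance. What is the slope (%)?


elevation change = 7 * 50 = 350 m
slope = 350 / 1388 * 100 = 25.2%

25.2%


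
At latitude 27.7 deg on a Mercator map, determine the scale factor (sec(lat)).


SF = 1 / cos(27.7) = 1 / 0.885394 = 1.129

1.129


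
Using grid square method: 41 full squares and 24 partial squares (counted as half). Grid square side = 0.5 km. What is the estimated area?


effective squares = 41 + 24 * 0.5 = 53.0
area = 53.0 * 0.25 = 13.25 km^2

13.25 km^2


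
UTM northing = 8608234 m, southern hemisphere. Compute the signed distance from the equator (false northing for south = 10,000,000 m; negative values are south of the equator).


For southern: actual = 8608234 - 10000000 = -1391766 m

-1391766 m


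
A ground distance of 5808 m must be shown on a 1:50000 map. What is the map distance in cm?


map_cm = 5808 * 100 / 50000 = 11.616 cm ≈ 11.62 cm

11.62 cm


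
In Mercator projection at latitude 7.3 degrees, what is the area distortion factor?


area_distortion = 1/cos^2(7.3) = 1.016

1.016


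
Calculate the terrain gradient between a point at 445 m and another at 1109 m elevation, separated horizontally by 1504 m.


gradient = (1109 - 445) / 1504 = 664 / 1504 = 0.4415

0.4415


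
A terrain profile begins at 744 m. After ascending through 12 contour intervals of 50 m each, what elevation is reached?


elevation = 744 + 12 * 50 = 1344 m

1344 m


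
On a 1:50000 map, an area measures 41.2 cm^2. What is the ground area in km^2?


ground_area = 41.2 * (50000/100)^2 = 10300000.0 m^2 = 10.3 km^2

10.3 km^2


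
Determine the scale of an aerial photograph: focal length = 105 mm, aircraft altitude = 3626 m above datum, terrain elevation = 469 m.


scale = f / (H - h) = 105 mm / 3157 m = 105 / 3157000 = 1:30067

1:30067


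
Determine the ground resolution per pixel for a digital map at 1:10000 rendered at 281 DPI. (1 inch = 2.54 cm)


pixel_cm = 2.54 / 281 ≈ 0.009039 cm
ground = pixel_cm * 10000 / 100 = 2.54 * 10000 / (281 * 100) = 25400 / 28100 ≈ 0.9 m

0.9 m


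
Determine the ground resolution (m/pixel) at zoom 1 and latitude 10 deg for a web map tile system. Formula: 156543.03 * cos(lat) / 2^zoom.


res = 156543.03 * cos(10) / 2^1 = 156543.03 * 0.98480775 / 2 = 77082.39 m/pixel

77082.39 m/pixel


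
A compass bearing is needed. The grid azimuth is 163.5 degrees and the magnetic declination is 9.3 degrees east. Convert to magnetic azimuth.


magnetic azimuth = grid azimuth - declination (east +ve)
mag_az = 163.5 - 9.3 = 154.2 degrees

154.2 degrees


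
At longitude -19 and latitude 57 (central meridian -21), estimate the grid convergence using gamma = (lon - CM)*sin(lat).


gamma = (-19 - -21) * sin(57) = 2 * 0.838671 = 1.677 degrees

1.677 degrees


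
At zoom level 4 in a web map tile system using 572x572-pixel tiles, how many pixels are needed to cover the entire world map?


tiles per axis = 2^4 = 16
total tiles = 16^2 = 256
pixels per axis = 16 * 572 = 9152
total pixels = 9152^2 = 83759104

83759104 pixels


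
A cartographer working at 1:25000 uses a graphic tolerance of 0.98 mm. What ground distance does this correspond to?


ground = 0.98 mm * 25000 / 1000 = 24.5 m

24.5 m


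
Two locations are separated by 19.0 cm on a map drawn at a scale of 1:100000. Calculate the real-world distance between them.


ground = 19.0 cm * 100000 / 100 = 19000.0 m = 19.0 km

19.0 km


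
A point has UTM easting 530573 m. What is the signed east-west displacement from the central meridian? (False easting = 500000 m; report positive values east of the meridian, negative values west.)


displacement = 530573 - 500000 = 30573 m

30573 m


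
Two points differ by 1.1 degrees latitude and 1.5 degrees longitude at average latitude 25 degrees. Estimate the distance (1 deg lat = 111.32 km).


dlat_km = 1.1 * 111.32 = 122.452
dlon_km = 1.5 * 111.32 * cos(25) ≈ 151.335
dist = sqrt(122.452^2 + 151.335^2) ≈ 194.7 km

194.7 km


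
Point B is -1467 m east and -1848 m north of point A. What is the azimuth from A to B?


az = atan2(-1467, -1848) = -141.6 deg
adjusted to 0-360: 218.4 degrees

218.4 degrees


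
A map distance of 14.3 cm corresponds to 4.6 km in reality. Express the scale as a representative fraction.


ground = 4.6 km = 460000 cm; RF denominator = ground / map = 460000 / 14.3 ≈ 32168; RF = 1:32168

1:32168


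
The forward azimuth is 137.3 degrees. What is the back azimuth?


back azimuth = (137.3 + 180) mod 360 = 317.3 degrees

317.3 degrees


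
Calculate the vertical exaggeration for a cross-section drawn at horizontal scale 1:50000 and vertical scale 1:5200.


VE = horizontal_scale / vertical_scale = 50000 / 5200 ≈ 9.6

9.6x


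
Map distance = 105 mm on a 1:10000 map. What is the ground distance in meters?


ground = 105 mm * 10000 / 1000 = 1050.0 m

1050.0 m


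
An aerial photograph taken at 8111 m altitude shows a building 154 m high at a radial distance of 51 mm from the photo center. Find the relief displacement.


d = h * r / H = 154 * 51 / 8111 = 0.97 mm

0.97 mm


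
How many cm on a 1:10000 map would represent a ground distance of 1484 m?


map_cm = 1484 * 100 / 10000 = 14.84 cm

14.84 cm


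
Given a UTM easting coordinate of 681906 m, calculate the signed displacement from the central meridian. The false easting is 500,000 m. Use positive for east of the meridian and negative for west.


displacement = 681906 - 500000 = 181906 m

181906 m


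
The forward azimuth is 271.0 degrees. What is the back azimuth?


back azimuth = (271.0 + 180) mod 360 = 91.0 degrees

91.0 degrees


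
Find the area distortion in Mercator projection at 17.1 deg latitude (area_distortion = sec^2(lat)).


area_distortion = 1/cos^2(17.1) = 1.095

1.095


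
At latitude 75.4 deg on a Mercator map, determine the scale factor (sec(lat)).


SF = 1 / cos(75.4) = 1 / 0.252069 = 3.967

3.967


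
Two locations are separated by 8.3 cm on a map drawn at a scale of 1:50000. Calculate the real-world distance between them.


ground = 8.3 cm * 50000 / 100 = 4150.0 m = 4.15 km

4.15 km


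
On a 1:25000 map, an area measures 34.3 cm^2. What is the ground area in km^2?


ground_area = 34.3 * (25000/100)^2 = 2143750.0 m^2 = 2.14375 km^2 ≈ 2.144 km^2

2.144 km^2


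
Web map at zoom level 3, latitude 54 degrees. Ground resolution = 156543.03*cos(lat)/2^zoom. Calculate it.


res = 156543.03 * cos(54) / 2^3 = 156543.03 * 0.58778525 / 8 = 11501.71 m/pixel

11501.71 m/pixel


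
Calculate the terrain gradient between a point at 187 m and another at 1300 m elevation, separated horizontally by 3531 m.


gradient = (1300 - 187) / 3531 = 1113 / 3531 = 0.3152

0.3152


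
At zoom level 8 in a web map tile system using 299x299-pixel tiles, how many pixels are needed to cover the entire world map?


tiles per axis = 2^8 = 256
total tiles = 256^2 = 65536
pixels per axis = 256 * 299 = 76544
total pixels = 76544^2 = 5858983936

5858983936 pixels


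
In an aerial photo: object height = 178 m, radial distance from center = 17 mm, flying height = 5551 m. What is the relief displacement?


d = h * r / H = 178 * 17 / 5551 = 0.55 mm

0.55 mm


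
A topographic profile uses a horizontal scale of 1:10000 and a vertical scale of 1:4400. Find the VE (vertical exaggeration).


VE = horizontal_scale / vertical_scale = 10000 / 4400 ≈ 2.3

2.3x


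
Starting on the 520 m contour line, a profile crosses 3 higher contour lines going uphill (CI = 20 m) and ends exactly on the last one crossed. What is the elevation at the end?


elevation = 520 + 3 * 20 = 580 m

580 m


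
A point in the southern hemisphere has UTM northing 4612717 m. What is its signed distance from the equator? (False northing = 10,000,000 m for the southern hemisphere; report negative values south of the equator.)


For southern: actual = 4612717 - 10000000 = -5387283 m

-5387283 m


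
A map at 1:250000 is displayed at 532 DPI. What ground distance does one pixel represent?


pixel_cm = 2.54 / 532 ≈ 0.004774 cm
ground = pixel_cm * 250000 / 100 = 2.54 * 250000 / (532 * 100) = 635000 / 53200 ≈ 11.94 m

11.94 m


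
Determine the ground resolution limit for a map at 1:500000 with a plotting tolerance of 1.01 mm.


ground = 1.01 mm * 500000 / 1000 = 505.0 m

505.0 m


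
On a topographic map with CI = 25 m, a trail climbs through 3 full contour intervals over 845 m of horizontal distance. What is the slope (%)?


elevation change = 3 * 25 = 75 m
slope = 75 / 845 * 100 = 8.9%

8.9%


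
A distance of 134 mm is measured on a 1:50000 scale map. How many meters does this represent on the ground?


ground = 134 mm * 50000 / 1000 = 6700.0 m

6700.0 m


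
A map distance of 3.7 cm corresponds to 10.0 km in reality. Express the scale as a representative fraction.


ground = 10.0 km = 1000000 cm; RF denominator = ground / map = 1000000 / 3.7 ≈ 270270; RF = 1:270270

1:270270


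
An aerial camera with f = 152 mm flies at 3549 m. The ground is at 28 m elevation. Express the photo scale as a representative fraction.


scale = f / (H - h) = 152 mm / 3521 m = 152 / 3521000 = 1:23164

1:23164


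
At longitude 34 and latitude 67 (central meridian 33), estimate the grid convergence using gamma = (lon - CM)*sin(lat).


gamma = (34 - 33) * sin(67) = 1 * 0.920505 = 0.921 degrees

0.921 degrees


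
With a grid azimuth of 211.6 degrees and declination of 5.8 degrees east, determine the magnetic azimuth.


magnetic azimuth = grid azimuth - declination (east +ve)
mag_az = 211.6 - 5.8 = 205.8 degrees

205.8 degrees


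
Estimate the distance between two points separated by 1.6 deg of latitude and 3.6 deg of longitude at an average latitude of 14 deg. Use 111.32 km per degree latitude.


dlat_km = 1.6 * 111.32 = 178.112
dlon_km = 3.6 * 111.32 * cos(14) ≈ 388.848
dist = sqrt(178.112^2 + 388.848^2) ≈ 427.7 km

427.7 km


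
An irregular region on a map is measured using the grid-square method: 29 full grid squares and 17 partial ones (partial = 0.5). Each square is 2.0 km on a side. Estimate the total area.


effective squares = 29 + 17 * 0.5 = 37.5
area = 37.5 * 4.0 = 150.0 km^2

150.0 km^2


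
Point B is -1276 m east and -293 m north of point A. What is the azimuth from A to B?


az = atan2(-1276, -293) = -102.9 deg
adjusted to 0-360: 257.1 degrees

257.1 degrees


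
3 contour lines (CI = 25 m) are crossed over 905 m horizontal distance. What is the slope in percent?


elevation change = 3 * 25 = 75 m
slope = 75 / 905 * 100 = 8.3%

8.3%


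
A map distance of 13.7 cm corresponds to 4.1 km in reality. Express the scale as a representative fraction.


ground = 4.1 km = 410000 cm; RF denominator = ground / map = 410000 / 13.7 ≈ 29927; RF = 1:29927

1:29927


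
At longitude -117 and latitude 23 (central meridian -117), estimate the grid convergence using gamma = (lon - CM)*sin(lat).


gamma = (-117 - -117) * sin(23) = 0 * 0.390731 = 0.0 degrees

0.0 degrees


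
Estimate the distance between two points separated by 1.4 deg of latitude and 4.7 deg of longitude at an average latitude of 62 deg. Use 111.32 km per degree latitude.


dlat_km = 1.4 * 111.32 = 155.848
dlon_km = 4.7 * 111.32 * cos(62) ≈ 245.629
dist = sqrt(155.848^2 + 245.629^2) ≈ 290.9 km

290.9 km


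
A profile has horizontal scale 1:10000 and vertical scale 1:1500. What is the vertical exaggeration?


VE = horizontal_scale / vertical_scale = 10000 / 1500 ≈ 6.7

6.7x


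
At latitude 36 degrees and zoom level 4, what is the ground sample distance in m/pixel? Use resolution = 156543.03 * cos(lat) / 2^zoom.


res = 156543.03 * cos(36) / 2^4 = 156543.03 * 0.80901699 / 16 = 7915.37 m/pixel

7915.37 m/pixel


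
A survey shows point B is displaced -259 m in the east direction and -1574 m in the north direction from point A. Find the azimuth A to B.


az = atan2(-259, -1574) = -170.7 deg
adjusted to 0-360: 189.3 degrees

189.3 degrees


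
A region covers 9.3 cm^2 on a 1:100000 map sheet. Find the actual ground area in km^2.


ground_area = 9.3 * (100000/100)^2 = 9300000.0 m^2 = 9.3 km^2

9.3 km^2


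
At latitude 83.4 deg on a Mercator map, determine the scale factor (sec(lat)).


SF = 1 / cos(83.4) = 1 / 0.114937 = 8.7

8.7


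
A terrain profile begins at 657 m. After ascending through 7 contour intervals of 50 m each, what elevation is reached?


elevation = 657 + 7 * 50 = 1007 m

1007 m


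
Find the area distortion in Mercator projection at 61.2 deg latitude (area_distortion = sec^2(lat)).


area_distortion = 1/cos^2(61.2) = 4.309

4.309


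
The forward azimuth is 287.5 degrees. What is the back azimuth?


back azimuth = (287.5 + 180) mod 360 = 107.5 degrees

107.5 degrees


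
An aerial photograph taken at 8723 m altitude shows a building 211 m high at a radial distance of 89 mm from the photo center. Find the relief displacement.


d = h * r / H = 211 * 89 / 8723 = 2.15 mm

2.15 mm


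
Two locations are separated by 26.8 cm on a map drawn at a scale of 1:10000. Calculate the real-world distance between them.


ground = 26.8 cm * 10000 / 100 = 2680.0 m = 2.68 km

2.68 km


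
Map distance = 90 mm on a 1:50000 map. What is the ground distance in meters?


ground = 90 mm * 50000 / 1000 = 4500.0 m

4500.0 m


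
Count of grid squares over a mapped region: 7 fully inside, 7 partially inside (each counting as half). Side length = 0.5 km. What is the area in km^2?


effective squares = 7 + 7 * 0.5 = 10.5
area = 10.5 * 0.25 = 2.625 km^2

2.625 km^2


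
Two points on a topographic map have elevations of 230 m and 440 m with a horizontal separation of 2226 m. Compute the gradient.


gradient = (440 - 230) / 2226 = 210 / 2226 = 0.0943

0.0943


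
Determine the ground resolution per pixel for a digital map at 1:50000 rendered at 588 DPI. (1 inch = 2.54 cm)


pixel_cm = 2.54 / 588 ≈ 0.00432 cm
ground = pixel_cm * 50000 / 100 = 2.54 * 50000 / (588 * 100) = 127000 / 58800 ≈ 2.16 m

2.16 m


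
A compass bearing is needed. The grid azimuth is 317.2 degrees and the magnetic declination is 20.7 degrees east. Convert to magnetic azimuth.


magnetic azimuth = grid azimuth - declination (east +ve)
mag_az = 317.2 - 20.7 = 296.5 degrees

296.5 degrees


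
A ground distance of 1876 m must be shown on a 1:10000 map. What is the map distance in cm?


map_cm = 1876 * 100 / 10000 = 18.76 cm

18.76 cm


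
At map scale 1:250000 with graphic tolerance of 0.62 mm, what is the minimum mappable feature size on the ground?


ground = 0.62 mm * 250000 / 1000 = 155.0 m

155.0 m


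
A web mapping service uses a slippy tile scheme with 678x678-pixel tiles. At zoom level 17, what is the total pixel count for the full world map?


tiles per axis = 2^17 = 131072
total tiles = 131072^2 = 17179869184
pixels per axis = 131072 * 678 = 88866816
total pixels = 88866816^2 = 7897310985977856

7897310985977856 pixels


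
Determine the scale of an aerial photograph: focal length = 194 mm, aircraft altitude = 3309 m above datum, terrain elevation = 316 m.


scale = f / (H - h) = 194 mm / 2993 m = 194 / 2993000 = 1:15428

1:15428


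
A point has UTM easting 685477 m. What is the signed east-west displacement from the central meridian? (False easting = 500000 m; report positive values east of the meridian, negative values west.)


displacement = 685477 - 500000 = 185477 m

185477 m


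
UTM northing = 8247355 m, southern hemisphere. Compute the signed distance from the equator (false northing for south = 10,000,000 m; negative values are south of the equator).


For southern: actual = 8247355 - 10000000 = -1752645 m

-1752645 m


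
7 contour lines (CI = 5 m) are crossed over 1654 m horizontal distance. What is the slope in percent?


elevation change = 7 * 5 = 35 m
slope = 35 / 1654 * 100 = 2.1%

2.1%


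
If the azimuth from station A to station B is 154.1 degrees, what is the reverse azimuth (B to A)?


back azimuth = (154.1 + 180) mod 360 = 334.1 degrees

334.1 degrees


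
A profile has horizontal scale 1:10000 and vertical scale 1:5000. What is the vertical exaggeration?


VE = horizontal_scale / vertical_scale = 10000 / 5000 = 2.0

2.0x


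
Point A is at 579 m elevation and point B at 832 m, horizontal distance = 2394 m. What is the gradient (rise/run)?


gradient = (832 - 579) / 2394 = 253 / 2394 = 0.1057

0.1057


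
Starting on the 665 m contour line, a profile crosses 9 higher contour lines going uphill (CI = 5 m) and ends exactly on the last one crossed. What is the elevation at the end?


elevation = 665 + 9 * 5 = 710 m

710 m


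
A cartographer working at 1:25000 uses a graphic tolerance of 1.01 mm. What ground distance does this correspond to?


ground = 1.01 mm * 25000 / 1000 = 25.25 m

25.25 m


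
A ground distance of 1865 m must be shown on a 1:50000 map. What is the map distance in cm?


map_cm = 1865 * 100 / 50000 = 3.73 cm

3.73 cm


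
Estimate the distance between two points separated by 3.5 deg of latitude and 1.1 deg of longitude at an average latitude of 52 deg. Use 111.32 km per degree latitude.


dlat_km = 3.5 * 111.32 = 389.62
dlon_km = 1.1 * 111.32 * cos(52) ≈ 75.389
dist = sqrt(389.62^2 + 75.389^2) ≈ 396.8 km

396.8 km


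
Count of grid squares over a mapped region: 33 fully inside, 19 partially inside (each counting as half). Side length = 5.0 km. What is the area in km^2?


effective squares = 33 + 19 * 0.5 = 42.5
area = 42.5 * 25.0 = 1062.5 km^2

1062.5 km^2


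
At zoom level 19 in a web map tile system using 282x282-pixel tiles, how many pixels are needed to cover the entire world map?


tiles per axis = 2^19 = 524288
total tiles = 524288^2 = 274877906944
pixels per axis = 524288 * 282 = 147849216
total pixels = 147849216^2 = 21859390671814656

21859390671814656 pixels


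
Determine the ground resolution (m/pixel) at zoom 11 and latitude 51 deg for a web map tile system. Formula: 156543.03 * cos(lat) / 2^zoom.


res = 156543.03 * cos(51) / 2^11 = 156543.03 * 0.62932039 / 2048 = 48.1 m/pixel

48.1 m/pixel


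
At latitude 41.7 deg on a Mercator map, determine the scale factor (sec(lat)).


SF = 1 / cos(41.7) = 1 / 0.746638 = 1.339

1.339


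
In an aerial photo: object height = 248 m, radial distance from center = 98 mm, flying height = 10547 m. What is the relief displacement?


d = h * r / H = 248 * 98 / 10547 = 2.3 mm

2.3 mm


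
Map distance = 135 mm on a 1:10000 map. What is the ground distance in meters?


ground = 135 mm * 10000 / 1000 = 1350.0 m

1350.0 m


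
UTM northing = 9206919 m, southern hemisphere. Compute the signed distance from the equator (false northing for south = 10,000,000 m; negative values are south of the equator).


For southern: actual = 9206919 - 10000000 = -793081 m

-793081 m


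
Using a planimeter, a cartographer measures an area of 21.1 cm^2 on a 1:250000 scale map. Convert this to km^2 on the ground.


ground_area = 21.1 * (250000/100)^2 = 131875000.0 m^2 = 131.875 km^2

131.875 km^2


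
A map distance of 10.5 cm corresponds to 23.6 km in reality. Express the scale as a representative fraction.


ground = 23.6 km = 2360000 cm; RF denominator = ground / map = 2360000 / 10.5 ≈ 224762; RF = 1:224762

1:224762


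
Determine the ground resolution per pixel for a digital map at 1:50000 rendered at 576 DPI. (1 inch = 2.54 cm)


pixel_cm = 2.54 / 576 ≈ 0.00441 cm
ground = pixel_cm * 50000 / 100 = 2.54 * 50000 / (576 * 100) = 127000 / 57600 ≈ 2.2 m

2.2 m


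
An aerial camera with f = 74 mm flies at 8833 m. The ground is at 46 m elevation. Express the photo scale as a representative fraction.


scale = f / (H - h) = 74 mm / 8787 m = 74 / 8787000 = 1:118743

1:118743


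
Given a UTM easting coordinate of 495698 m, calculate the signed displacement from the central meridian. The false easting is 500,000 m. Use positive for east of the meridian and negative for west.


displacement = 495698 - 500000 = -4302 m

-4302 m


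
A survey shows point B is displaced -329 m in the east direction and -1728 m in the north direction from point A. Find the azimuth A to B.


az = atan2(-329, -1728) = -169.2 deg
adjusted to 0-360: 190.8 degrees

190.8 degrees


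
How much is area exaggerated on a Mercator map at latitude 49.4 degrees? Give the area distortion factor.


area_distortion = 1/cos^2(49.4) = 2.361

2.361


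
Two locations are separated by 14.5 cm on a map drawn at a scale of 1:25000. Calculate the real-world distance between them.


ground = 14.5 cm * 25000 / 100 = 3625.0 m = 3.625 km

3.625 km


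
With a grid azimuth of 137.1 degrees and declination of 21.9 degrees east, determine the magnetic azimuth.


magnetic azimuth = grid azimuth - declination (east +ve)
mag_az = 137.1 - 21.9 = 115.2 degrees

115.2 degrees


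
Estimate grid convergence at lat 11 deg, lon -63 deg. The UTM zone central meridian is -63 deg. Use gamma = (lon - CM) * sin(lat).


gamma = (-63 - -63) * sin(11) = 0 * 0.190809 = 0.0 degrees

0.0 degrees


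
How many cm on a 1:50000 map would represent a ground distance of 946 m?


map_cm = 946 * 100 / 50000 = 1.892 cm ≈ 1.89 cm

1.89 cm


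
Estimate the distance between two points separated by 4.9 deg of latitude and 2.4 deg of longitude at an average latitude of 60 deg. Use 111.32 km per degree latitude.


dlat_km = 4.9 * 111.32 = 545.468
dlon_km = 2.4 * 111.32 * cos(60) ≈ 133.584
dist = sqrt(545.468^2 + 133.584^2) ≈ 561.6 km

561.6 km


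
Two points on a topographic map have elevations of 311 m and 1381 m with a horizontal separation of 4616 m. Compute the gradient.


gradient = (1381 - 311) / 4616 = 1070 / 4616 = 0.2318

0.2318


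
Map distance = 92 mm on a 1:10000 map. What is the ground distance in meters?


ground = 92 mm * 10000 / 1000 = 920.0 m

920.0 m


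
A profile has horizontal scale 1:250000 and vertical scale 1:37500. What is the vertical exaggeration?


VE = horizontal_scale / vertical_scale = 250000 / 37500 ≈ 6.7

6.7x


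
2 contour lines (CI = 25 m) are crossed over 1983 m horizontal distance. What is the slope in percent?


elevation change = 2 * 25 = 50 m
slope = 50 / 1983 * 100 = 2.5%

2.5%


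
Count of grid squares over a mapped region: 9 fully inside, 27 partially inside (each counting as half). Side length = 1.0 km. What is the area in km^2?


effective squares = 9 + 27 * 0.5 = 22.5
area = 22.5 * 1.0 = 22.5 km^2

22.5 km^2
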